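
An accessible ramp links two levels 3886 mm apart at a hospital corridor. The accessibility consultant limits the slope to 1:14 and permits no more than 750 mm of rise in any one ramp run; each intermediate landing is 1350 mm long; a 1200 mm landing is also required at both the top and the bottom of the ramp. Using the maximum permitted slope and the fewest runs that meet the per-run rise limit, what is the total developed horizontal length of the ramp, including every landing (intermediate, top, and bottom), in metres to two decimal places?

63.55 m

3886 / 750 = 5.181 → round up to 6 ramp runs. That means 5 intermediate landings.
Horizontal run for 3886 mm of rise at 1:14 is 3886 × 14 = 54404 mm.
Intermediate landings: 5 × 1350 = 6750 mm.
Top and bottom landings: 2 × 1200 = 2400 mm.
Total = 54404 + 6750 + 2400 = 63554 mm.
= 63.55 m.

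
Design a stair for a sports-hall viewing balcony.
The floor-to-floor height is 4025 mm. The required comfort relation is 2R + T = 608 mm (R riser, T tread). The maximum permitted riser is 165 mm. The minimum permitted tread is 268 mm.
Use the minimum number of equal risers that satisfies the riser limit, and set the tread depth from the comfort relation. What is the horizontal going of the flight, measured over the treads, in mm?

4025 / 165 = 24.39, so 25 risers are needed.
Each riser is 4025/25 = 161 mm (≤ 165 mm).
T = 608 − 2·161 = 286 mm, which satisfies the 268 mm minimum.
25 risers give 24 treads; going = 24 × 286 = 6864 mm.

6864 mm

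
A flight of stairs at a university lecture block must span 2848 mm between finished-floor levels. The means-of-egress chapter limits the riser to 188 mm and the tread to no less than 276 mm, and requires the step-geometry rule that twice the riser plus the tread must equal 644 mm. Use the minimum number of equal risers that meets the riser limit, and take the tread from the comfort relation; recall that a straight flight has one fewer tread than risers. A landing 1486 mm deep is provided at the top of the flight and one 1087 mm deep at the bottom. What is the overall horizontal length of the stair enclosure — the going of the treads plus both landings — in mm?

At most 188 each: 2848/188 = 15.15, giving 16 risers.
Riser R = 2848 / 16 = 178 mm, within the 188 mm limit.
Tread T = 644 − 2 × 178 = 288 mm (≥ 276 mm).
Going = (16 − 1) × 288 = 4320 mm.
Enclosure = 4320 + 1486 + 1087 = 6893 mm.

6893 mm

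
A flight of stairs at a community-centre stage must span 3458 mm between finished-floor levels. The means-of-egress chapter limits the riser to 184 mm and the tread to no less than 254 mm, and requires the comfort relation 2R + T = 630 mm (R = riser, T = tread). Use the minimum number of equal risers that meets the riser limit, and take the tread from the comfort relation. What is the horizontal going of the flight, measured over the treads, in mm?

3458 / 184 = 18.793 → round up to 19 risers.
Each riser is 3458/19 = 182 mm (≤ 184 mm).
Tread T = 630 − 2 × 182 = 266 mm (≥ 254 mm).
Treads = 19 − 1 = 18; going = 18 × 266 = 4788 mm.

4788 mm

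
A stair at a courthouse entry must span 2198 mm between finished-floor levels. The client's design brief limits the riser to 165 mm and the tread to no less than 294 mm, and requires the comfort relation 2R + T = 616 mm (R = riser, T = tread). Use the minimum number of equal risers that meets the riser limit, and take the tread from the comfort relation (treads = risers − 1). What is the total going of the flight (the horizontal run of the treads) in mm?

2198 / 165 = 13.321 → round up to 14 risers.
Riser R = 2198 / 14 = 157 mm, within the 165 mm limit.
From 2R + T = 616: T = 616 − 314 = 302 mm.
14 risers give 13 treads; going = 13 × 302 = 3926 mm.

3926 mm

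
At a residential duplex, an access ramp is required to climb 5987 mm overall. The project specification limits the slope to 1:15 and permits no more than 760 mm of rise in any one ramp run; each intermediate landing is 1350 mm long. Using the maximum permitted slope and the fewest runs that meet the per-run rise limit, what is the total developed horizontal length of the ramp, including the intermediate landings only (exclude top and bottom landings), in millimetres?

99255 mm

5987 / 760 = 7.878 → round up to 8 ramp runs. That means 7 intermediate landings.
Horizontal run for 5987 mm of rise at 1:15 is 5987 × 15 = 89805 mm.
7 intermediate landings contribute 7 × 1350 = 9450 mm.
Total developed length = 89805 + 9450 = 99255 mm.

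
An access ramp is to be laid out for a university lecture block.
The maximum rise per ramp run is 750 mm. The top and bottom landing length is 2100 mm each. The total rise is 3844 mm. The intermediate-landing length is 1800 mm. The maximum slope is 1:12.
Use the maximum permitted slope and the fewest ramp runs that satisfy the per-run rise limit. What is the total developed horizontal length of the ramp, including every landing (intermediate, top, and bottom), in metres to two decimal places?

At most 750 each: 3844/750 = 5.13, giving 6 ramp runs. That means 5 intermediate landings.
Horizontal run for 3844 mm of rise at 1:12 is 3844 × 12 = 46128 mm.
5 intermediate landings contribute 5 × 1800 = 9000 mm.
Top and bottom landings: 2 × 2100 = 4200 mm.
Total = 46128 + 9000 + 4200 = 59328 mm.
= 59.33 m.

59.33 m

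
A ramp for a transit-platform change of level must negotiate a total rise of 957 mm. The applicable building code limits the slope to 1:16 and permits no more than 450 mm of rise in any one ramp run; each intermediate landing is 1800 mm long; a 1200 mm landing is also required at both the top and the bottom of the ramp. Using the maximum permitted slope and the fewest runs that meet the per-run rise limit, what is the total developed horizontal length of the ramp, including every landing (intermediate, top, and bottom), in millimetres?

957 / 450 = 2.127 → round up to 3 ramp runs. That means 2 intermediate landings.
Ramp run (horizontal) at 1:16: 957 × 16 = 15312 mm.
2 intermediate landings contribute 2 × 1800 = 3600 mm.
Top and bottom landings: 2 × 1200 = 2400 mm.
Total = 15312 + 3600 + 2400 = 21312 mm.

21312 mm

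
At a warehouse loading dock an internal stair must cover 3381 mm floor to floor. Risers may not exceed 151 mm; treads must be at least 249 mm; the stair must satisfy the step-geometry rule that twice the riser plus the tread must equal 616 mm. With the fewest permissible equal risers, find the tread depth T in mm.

322 mm

3381 / 151 = 22.39, so 23 risers are needed.
Riser R = 3381 / 23 = 147 mm, within the 151 mm limit.
From 2R + T = 616: T = 616 − 294 = 322 mm.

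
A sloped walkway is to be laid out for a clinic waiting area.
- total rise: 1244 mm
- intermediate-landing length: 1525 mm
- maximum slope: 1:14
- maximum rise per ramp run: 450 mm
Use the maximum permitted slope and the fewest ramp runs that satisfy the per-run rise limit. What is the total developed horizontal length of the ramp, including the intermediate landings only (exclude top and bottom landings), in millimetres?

⌈1244/450⌉ = 3 ramp runs. That means 2 intermediate landings.
Ramp run (horizontal) at 1:14: 1244 × 14 = 17416 mm.
2 intermediate landings contribute 2 × 1525 = 3050 mm.
Developed length = 17416 + 3050 = 20466 mm.

20466 mm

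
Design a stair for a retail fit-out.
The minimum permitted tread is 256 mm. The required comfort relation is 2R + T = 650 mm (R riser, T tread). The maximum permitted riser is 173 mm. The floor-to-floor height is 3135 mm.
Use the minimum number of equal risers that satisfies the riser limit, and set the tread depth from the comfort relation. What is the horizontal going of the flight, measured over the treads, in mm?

At most 173 each: 3135/173 = 18.12, giving 19 risers.
R = 3135 ÷ 19 = 165 mm.
Tread T = 650 − 2 × 165 = 320 mm (≥ 256 mm).
19 risers give 18 treads; going = 18 × 320 = 5760 mm.

5760 mm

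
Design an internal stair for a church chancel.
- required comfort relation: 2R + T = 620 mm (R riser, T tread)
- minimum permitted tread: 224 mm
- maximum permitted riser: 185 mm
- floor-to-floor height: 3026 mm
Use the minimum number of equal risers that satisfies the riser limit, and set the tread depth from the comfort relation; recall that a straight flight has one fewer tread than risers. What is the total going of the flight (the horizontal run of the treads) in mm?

4224 mm

3026 / 185 = 16.36, so 17 risers are needed.
R = 3026 ÷ 17 = 178 mm.
T = 620 − 2·178 = 264 mm, which satisfies the 224 mm minimum.
Treads = 17 − 1 = 16; going = 16 × 264 = 4224 mm.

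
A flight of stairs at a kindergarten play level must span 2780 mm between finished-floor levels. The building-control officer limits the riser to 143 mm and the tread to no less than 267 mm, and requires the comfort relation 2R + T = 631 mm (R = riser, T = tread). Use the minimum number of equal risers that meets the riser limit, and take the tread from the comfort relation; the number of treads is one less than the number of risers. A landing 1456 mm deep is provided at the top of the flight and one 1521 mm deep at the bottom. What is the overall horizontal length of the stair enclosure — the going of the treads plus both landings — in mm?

9684 mm

At most 143 each: 2780/143 = 19.44, giving 20 risers.
Riser R = 2780 / 20 = 139 mm, within the 143 mm limit.
From 2R + T = 631: T = 631 − 278 = 353 mm.
20 risers give 19 treads; going = 19 × 353 = 6707 mm.
Add landings: 6707 + 1456 + 1521 = 9684 mm.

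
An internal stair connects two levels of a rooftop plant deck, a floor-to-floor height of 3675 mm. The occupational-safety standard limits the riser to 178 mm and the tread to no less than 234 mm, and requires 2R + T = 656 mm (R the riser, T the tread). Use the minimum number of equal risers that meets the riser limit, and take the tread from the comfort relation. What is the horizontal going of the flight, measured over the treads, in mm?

At most 178 each: 3675/178 = 20.65, giving 21 risers.
Each riser is 3675/21 = 175 mm (≤ 178 mm).
Tread T = 656 − 2 × 175 = 306 mm (≥ 234 mm).
Going = (21 − 1) × 306 = 6120 mm.

6120 mm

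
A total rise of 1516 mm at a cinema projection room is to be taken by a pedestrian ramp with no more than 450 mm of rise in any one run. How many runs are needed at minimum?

4 runs

At most 450 each: 1516/450 = 3.37, giving 4 ramp runs.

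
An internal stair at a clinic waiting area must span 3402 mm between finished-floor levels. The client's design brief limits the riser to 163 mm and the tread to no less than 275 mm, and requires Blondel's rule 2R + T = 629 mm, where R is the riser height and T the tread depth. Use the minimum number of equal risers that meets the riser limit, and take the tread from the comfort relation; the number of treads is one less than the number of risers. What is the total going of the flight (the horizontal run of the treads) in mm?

6100 mm

At most 163 each: 3402/163 = 20.87, giving 21 risers.
Each riser is 3402/21 = 162 mm (≤ 163 mm).
Tread T = 629 − 2 × 162 = 305 mm (≥ 275 mm).
21 risers give 20 treads; going = 20 × 305 = 6100 mm.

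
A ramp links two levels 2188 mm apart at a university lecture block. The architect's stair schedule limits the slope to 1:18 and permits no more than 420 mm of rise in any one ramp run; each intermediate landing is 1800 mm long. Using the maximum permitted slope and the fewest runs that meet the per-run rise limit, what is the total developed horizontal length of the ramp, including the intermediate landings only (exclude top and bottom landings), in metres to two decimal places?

⌈2188/420⌉ = 6 ramp runs. That means 5 intermediate landings.
Ramp run (horizontal) at 1:18: 2188 × 18 = 39384 mm.
5 intermediate landings contribute 5 × 1800 = 9000 mm.
Developed length = 39384 + 9000 = 48384 mm.
= 48.38 m.

48.38 m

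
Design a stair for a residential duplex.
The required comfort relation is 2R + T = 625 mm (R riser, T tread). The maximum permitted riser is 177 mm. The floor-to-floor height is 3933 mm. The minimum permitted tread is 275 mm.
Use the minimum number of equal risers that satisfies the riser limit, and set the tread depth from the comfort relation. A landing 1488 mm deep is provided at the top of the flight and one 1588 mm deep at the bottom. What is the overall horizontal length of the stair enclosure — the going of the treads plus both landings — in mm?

9302 mm

At most 177 each: 3933/177 = 22.22, giving 23 risers.
R = 3933 ÷ 23 = 171 mm.
From 2R + T = 625: T = 625 − 342 = 283 mm.
Treads = 23 − 1 = 22; going = 22 × 283 = 6226 mm.
Add landings: 6226 + 1488 + 1588 = 9302 mm.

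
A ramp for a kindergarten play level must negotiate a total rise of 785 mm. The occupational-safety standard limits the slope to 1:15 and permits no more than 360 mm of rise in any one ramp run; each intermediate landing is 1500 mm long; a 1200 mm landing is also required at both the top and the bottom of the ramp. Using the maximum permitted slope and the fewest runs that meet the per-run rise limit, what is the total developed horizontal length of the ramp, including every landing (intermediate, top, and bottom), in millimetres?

17175 mm

785 / 360 = 2.181 → round up to 3 ramp runs. That means 2 intermediate landings.
Horizontal run for 785 mm of rise at 1:15 is 785 × 15 = 11775 mm.
Intermediate landings: 2 × 1500 = 3000 mm.
Top and bottom landings: 2 × 1200 = 2400 mm.
Total = 11775 + 3000 + 2400 = 17175 mm.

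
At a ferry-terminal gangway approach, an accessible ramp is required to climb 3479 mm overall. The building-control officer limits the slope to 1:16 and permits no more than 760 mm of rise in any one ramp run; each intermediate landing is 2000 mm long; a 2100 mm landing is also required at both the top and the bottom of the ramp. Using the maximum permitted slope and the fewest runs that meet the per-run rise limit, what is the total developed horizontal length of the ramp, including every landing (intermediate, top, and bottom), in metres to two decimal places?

67.86 m

⌈3479/760⌉ = 5 ramp runs. That means 4 intermediate landings.
Ramp run (horizontal) at 1:16: 3479 × 16 = 55664 mm.
Intermediate landings: 4 × 2000 = 8000 mm.
Top and bottom landings: 2 × 2100 = 4200 mm.
Total = 55664 + 8000 + 4200 = 67864 mm.
= 67.86 m.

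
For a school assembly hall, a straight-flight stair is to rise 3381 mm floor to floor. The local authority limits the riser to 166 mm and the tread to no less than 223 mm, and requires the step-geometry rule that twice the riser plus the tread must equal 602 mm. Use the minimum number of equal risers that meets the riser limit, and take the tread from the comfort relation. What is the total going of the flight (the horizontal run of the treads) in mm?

At most 166 each: 3381/166 = 20.37, giving 21 risers.
Each riser is 3381/21 = 161 mm (≤ 166 mm).
T = 602 − 2·161 = 280 mm, which satisfies the 223 mm minimum.
Going = (21 − 1) × 280 = 5600 mm.

5600 mm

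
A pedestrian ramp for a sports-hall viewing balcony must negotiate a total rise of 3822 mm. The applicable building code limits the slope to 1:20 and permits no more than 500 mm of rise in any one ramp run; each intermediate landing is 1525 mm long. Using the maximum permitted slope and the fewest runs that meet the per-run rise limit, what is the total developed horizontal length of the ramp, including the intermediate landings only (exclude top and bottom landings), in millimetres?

87115 mm

⌈3822/500⌉ = 8 ramp runs. That means 7 intermediate landings.
Ramp run (horizontal) at 1:20: 3822 × 20 = 76440 mm.
Intermediate landings: 7 × 1525 = 10675 mm.
Total developed length = 76440 + 10675 = 87115 mm.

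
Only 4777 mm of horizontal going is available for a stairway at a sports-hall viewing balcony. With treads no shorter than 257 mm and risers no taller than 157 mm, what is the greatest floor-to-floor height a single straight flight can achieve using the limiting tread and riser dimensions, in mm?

4777 / 257 = 18.59, so 18 treads fit.
Risers = treads + 1 = 19.
Maximum height = 19 × 157 = 2983 mm.

2983 mm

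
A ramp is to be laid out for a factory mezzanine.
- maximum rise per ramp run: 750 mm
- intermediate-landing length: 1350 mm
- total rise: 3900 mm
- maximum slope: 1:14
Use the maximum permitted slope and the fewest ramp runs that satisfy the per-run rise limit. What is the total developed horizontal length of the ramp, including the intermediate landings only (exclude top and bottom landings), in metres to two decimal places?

61.35 m

⌈3900/750⌉ = 6 ramp runs. That means 5 intermediate landings.
Horizontal run for 3900 mm of rise at 1:14 is 3900 × 14 = 54600 mm.
Intermediate landings: 5 × 1350 = 6750 mm.
Total developed length = 54600 + 6750 = 61350 mm.
= 61.35 m.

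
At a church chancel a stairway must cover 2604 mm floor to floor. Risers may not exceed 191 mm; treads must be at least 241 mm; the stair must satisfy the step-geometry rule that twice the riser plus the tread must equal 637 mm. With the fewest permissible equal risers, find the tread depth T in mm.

At most 191 each: 2604/191 = 13.63, giving 14 risers.
Riser R = 2604 / 14 = 186 mm, within the 191 mm limit.
From 2R + T = 637: T = 637 − 372 = 265 mm.

265 mm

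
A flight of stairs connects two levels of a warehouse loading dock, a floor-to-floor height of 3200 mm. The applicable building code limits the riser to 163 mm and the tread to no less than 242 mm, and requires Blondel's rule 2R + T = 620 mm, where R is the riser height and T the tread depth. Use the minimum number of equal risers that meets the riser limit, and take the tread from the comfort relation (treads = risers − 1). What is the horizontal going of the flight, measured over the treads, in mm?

5700 mm

⌈3200/163⌉ = 20 risers.
R = 3200 ÷ 20 = 160 mm.
From 2R + T = 620: T = 620 − 320 = 300 mm.
Treads = 20 − 1 = 19; going = 19 × 300 = 5700 mm.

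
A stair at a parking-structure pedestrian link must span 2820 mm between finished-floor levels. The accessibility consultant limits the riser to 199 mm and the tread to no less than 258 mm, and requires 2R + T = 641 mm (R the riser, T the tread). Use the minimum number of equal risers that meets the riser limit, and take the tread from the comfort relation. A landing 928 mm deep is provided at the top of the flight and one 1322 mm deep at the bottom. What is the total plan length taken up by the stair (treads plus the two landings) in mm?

5960 mm

⌈2820/199⌉ = 15 risers.
Riser R = 2820 / 15 = 188 mm, within the 199 mm limit.
Tread T = 641 − 2 × 188 = 265 mm (≥ 258 mm).
15 risers give 14 treads; going = 14 × 265 = 3710 mm.
Add landings: 3710 + 928 + 1322 = 5960 mm.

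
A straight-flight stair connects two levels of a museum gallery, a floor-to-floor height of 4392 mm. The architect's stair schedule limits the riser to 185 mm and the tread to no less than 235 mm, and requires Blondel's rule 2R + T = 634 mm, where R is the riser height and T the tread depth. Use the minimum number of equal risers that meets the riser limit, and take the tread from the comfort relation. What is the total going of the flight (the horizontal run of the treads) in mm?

6164 mm

At most 185 each: 4392/185 = 23.74, giving 24 risers.
Riser R = 4392 / 24 = 183 mm, within the 185 mm limit.
Tread T = 634 − 2 × 183 = 268 mm (≥ 235 mm).
24 risers give 23 treads; going = 23 × 268 = 6164 mm.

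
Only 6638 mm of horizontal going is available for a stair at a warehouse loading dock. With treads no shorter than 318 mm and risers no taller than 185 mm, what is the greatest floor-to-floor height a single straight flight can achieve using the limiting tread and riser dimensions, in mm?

Treads that fit: ⌊6638 / 318⌋ = 20.
Risers = treads + 1 = 21.
Maximum height = 21 × 185 = 3885 mm.

3885 mm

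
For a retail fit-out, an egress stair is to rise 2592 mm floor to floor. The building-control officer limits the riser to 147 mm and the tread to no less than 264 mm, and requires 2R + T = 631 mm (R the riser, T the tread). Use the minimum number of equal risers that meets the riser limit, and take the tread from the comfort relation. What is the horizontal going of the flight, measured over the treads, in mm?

2592 / 147 = 17.63, so 18 risers are needed.
R = 2592 ÷ 18 = 144 mm.
Tread T = 631 − 2 × 144 = 343 mm (≥ 264 mm).
Treads = 18 − 1 = 17; going = 17 × 343 = 5831 mm.

5831 mm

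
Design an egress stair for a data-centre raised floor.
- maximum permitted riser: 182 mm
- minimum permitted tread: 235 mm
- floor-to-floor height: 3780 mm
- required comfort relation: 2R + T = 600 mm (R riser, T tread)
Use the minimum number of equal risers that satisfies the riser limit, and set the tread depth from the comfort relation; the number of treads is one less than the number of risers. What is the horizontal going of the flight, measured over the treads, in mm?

4800 mm

3780 / 182 = 20.77, so 21 risers are needed.
Riser R = 3780 / 21 = 180 mm, within the 182 mm limit.
From 2R + T = 600: T = 600 − 360 = 240 mm.
Treads = 21 − 1 = 20; going = 20 × 240 = 4800 mm.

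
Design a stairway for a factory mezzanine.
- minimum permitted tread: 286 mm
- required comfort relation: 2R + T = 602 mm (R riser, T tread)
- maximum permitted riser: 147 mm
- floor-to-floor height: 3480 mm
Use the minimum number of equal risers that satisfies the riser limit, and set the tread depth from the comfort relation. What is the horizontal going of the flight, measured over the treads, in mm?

7176 mm

3480 / 147 = 23.673 → round up to 24 risers.
Riser R = 3480 / 24 = 145 mm, within the 147 mm limit.
From 2R + T = 602: T = 602 − 290 = 312 mm.
Going = (24 − 1) × 312 = 7176 mm.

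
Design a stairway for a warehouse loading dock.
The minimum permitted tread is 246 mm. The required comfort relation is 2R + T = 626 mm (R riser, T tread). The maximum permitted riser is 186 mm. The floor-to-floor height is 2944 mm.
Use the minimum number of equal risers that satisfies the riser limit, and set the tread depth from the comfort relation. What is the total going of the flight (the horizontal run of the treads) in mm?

3870 mm

At most 186 each: 2944/186 = 15.83, giving 16 risers.
R = 2944 ÷ 16 = 184 mm.
Tread T = 626 − 2 × 184 = 258 mm (≥ 246 mm).
Treads = 16 − 1 = 15; going = 15 × 258 = 3870 mm.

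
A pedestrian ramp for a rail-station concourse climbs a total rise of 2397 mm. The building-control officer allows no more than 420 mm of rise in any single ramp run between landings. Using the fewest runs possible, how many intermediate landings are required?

5 intermediate landings

2397 / 420 = 5.707 → round up to 6 ramp runs.
6 runs are separated by 5 intermediate landings.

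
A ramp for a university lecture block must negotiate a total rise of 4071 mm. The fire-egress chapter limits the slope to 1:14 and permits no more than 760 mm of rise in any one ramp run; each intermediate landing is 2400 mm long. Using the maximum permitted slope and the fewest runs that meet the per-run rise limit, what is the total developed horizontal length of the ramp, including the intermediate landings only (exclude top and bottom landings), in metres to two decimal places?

68.99 m

4071 / 760 = 5.36, so 6 ramp runs are needed. That means 5 intermediate landings.
Horizontal run for 4071 mm of rise at 1:14 is 4071 × 14 = 56994 mm.
5 intermediate landings contribute 5 × 2400 = 12000 mm.
Total developed length = 56994 + 12000 = 68994 mm.
= 68.99 m.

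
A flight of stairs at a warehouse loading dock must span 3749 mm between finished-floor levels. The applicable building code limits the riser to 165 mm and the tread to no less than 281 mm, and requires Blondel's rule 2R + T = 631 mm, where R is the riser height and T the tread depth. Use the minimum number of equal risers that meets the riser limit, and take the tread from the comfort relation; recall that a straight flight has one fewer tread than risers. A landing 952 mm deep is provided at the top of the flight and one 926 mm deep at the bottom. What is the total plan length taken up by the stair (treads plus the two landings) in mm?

8588 mm

3749 / 165 = 22.72, so 23 risers are needed.
R = 3749 ÷ 23 = 163 mm.
From 2R + T = 631: T = 631 − 326 = 305 mm.
Going = (23 − 1) × 305 = 6710 mm.
Enclosure = 6710 + 952 + 926 = 8588 mm.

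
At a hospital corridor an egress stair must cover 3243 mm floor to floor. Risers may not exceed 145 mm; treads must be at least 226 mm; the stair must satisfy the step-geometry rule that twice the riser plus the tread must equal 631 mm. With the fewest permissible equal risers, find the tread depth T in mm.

3243 / 145 = 22.366 → round up to 23 risers.
R = 3243 ÷ 23 = 141 mm.
T = 631 − 2·141 = 349 mm, which satisfies the 226 mm minimum.

349 mm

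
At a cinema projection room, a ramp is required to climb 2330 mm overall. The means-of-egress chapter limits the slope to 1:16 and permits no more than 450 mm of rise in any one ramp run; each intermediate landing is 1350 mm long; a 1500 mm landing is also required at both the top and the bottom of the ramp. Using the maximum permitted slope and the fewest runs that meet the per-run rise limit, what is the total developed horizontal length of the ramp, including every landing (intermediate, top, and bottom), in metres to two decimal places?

47.03 m

⌈2330/450⌉ = 6 ramp runs. That means 5 intermediate landings.
Ramp run (horizontal) at 1:16: 2330 × 16 = 37280 mm.
5 intermediate landings contribute 5 × 1350 = 6750 mm.
Top and bottom landings: 2 × 1500 = 3000 mm.
Total = 37280 + 6750 + 3000 = 47030 mm.
= 47.03 m.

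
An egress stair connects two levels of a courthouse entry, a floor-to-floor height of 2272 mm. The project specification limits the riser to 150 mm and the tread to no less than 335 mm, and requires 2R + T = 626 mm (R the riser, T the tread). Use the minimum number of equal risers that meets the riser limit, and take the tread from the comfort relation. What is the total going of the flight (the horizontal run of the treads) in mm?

⌈2272/150⌉ = 16 risers.
R = 2272 ÷ 16 = 142 mm.
From 2R + T = 626: T = 626 − 284 = 342 mm.
Going = (16 − 1) × 342 = 5130 mm.

5130 mm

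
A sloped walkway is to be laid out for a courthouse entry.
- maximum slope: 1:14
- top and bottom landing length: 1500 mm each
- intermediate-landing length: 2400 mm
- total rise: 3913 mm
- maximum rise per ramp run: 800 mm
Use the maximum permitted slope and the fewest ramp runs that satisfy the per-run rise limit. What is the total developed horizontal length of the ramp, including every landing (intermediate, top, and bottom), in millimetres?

67382 mm

⌈3913/800⌉ = 5 ramp runs. That means 4 intermediate landings.
Horizontal run for 3913 mm of rise at 1:14 is 3913 × 14 = 54782 mm.
Intermediate landings: 4 × 2400 = 9600 mm.
Top and bottom landings: 2 × 1500 = 3000 mm.
Total = 54782 + 9600 + 3000 = 67382 mm.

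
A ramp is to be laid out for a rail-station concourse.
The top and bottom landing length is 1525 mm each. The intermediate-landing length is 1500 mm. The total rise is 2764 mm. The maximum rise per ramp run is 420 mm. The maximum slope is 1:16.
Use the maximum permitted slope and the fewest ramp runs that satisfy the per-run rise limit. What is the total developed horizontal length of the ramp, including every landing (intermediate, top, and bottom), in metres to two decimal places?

2764 / 420 = 6.581 → round up to 7 ramp runs. That means 6 intermediate landings.
Horizontal run for 2764 mm of rise at 1:16 is 2764 × 16 = 44224 mm.
Intermediate landings: 6 × 1500 = 9000 mm.
Top and bottom landings: 2 × 1525 = 3050 mm.
Total = 44224 + 9000 + 3050 = 56274 mm.
= 56.27 m.

56.27 m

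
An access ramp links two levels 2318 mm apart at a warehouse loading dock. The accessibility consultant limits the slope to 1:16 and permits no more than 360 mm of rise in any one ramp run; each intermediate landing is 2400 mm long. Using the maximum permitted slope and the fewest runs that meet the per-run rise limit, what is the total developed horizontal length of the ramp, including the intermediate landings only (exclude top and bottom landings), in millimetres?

51488 mm

2318 / 360 = 6.439 → round up to 7 ramp runs. That means 6 intermediate landings.
Horizontal run for 2318 mm of rise at 1:16 is 2318 × 16 = 37088 mm.
6 intermediate landings contribute 6 × 2400 = 14400 mm.
Total developed length = 37088 + 14400 = 51488 mm.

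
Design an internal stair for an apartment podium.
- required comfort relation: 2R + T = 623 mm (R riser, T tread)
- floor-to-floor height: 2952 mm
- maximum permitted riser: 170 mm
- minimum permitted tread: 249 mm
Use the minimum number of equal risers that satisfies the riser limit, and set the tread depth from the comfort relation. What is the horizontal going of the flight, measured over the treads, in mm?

5015 mm

2952 / 170 = 17.365 → round up to 18 risers.
R = 2952 ÷ 18 = 164 mm.
Tread T = 623 − 2 × 164 = 295 mm (≥ 249 mm).
Treads = 18 − 1 = 17; going = 17 × 295 = 5015 mm.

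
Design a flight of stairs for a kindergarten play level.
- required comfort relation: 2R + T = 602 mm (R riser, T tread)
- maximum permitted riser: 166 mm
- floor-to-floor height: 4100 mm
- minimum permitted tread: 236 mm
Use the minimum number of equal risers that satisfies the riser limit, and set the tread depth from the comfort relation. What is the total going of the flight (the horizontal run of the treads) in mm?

6576 mm

⌈4100/166⌉ = 25 risers.
R = 4100 ÷ 25 = 164 mm.
T = 602 − 2·164 = 274 mm, which satisfies the 236 mm minimum.
Going = (25 − 1) × 274 = 6576 mm.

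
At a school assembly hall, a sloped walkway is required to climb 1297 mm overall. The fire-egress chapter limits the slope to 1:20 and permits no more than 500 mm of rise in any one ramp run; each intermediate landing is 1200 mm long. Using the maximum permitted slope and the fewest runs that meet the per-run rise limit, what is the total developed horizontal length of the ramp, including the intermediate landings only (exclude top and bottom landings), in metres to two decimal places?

28.34 m

1297 / 500 = 2.59, so 3 ramp runs are needed. That means 2 intermediate landings.
Ramp run (horizontal) at 1:20: 1297 × 20 = 25940 mm.
2 intermediate landings contribute 2 × 1200 = 2400 mm.
Total developed length = 25940 + 2400 = 28340 mm.
= 28.34 m.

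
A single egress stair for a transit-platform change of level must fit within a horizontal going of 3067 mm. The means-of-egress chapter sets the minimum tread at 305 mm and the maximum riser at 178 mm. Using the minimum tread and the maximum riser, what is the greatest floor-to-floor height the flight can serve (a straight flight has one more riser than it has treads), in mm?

Treads that fit: ⌊3067 / 305⌋ = 10.
Risers = treads + 1 = 11.
Maximum height = 11 × 178 = 1958 mm.

1958 mm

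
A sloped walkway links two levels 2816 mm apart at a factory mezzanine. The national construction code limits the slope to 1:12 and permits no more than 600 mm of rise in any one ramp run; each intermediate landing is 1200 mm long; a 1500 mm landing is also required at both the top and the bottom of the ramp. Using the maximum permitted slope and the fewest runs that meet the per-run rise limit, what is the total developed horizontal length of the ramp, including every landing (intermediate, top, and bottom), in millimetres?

41592 mm

⌈2816/600⌉ = 5 ramp runs. That means 4 intermediate landings.
Horizontal run for 2816 mm of rise at 1:12 is 2816 × 12 = 33792 mm.
Intermediate landings: 4 × 1200 = 4800 mm.
Top and bottom landings: 2 × 1500 = 3000 mm.
Total = 33792 + 4800 + 3000 = 41592 mm.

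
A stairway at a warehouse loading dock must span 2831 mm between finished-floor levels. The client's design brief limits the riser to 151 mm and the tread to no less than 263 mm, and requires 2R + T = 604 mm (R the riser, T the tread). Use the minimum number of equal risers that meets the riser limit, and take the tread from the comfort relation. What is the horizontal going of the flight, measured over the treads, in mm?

5508 mm

2831 / 151 = 18.748 → round up to 19 risers.
R = 2831 ÷ 19 = 149 mm.
T = 604 − 2·149 = 306 mm, which satisfies the 263 mm minimum.
Going = (19 − 1) × 306 = 5508 mm.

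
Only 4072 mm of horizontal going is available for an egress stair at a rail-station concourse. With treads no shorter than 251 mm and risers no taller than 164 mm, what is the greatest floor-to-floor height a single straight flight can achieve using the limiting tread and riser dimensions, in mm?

2788 mm

4072 / 251 = 16.22, so 16 treads fit.
Risers = treads + 1 = 17.
Maximum height = 17 × 164 = 2788 mm.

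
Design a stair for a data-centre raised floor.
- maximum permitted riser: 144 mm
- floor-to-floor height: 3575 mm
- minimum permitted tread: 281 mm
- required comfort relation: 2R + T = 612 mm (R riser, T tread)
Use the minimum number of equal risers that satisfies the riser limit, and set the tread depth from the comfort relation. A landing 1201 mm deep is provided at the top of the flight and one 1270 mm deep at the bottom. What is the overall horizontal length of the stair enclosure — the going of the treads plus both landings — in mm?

10295 mm

3575 / 144 = 24.83, so 25 risers are needed.
Riser R = 3575 / 25 = 143 mm, within the 144 mm limit.
Tread T = 612 − 2 × 143 = 326 mm (≥ 281 mm).
Treads = 25 − 1 = 24; going = 24 × 326 = 7824 mm.
Enclosure = 7824 + 1201 + 1270 = 10295 mm.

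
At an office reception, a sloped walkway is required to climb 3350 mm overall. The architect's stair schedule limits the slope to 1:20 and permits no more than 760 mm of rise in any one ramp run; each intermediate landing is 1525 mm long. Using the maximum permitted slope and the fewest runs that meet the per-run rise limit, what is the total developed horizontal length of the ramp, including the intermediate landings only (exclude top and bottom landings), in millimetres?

73100 mm

3350 / 760 = 4.408 → round up to 5 ramp runs. That means 4 intermediate landings.
Ramp run (horizontal) at 1:20: 3350 × 20 = 67000 mm.
4 intermediate landings contribute 4 × 1525 = 6100 mm.
Developed length = 67000 + 6100 = 73100 mm.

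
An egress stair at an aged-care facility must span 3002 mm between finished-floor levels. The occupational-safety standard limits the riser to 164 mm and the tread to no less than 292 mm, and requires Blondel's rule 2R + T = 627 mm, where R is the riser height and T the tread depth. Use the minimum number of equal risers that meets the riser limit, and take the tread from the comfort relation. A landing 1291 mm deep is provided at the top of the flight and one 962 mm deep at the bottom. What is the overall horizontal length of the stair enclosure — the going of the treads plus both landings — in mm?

7851 mm

At most 164 each: 3002/164 = 18.30, giving 19 risers.
R = 3002 ÷ 19 = 158 mm.
Tread T = 627 − 2 × 158 = 311 mm (≥ 292 mm).
Going = (19 − 1) × 311 = 5598 mm.
Add landings: 5598 + 1291 + 962 = 7851 mm.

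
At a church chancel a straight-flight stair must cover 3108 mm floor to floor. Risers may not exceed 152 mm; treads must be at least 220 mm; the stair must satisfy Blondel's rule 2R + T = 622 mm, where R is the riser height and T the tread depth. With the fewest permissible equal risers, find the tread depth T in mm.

326 mm

3108 / 152 = 20.447 → round up to 21 risers.
Each riser is 3108/21 = 148 mm (≤ 152 mm).
From 2R + T = 622: T = 622 − 296 = 326 mm.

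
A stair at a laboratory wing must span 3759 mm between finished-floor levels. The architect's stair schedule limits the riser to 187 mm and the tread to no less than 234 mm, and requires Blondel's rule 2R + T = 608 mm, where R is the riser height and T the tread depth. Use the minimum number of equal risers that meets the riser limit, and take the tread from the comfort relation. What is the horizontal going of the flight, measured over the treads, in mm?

3759 / 187 = 20.102 → round up to 21 risers.
Each riser is 3759/21 = 179 mm (≤ 187 mm).
Tread T = 608 − 2 × 179 = 250 mm (≥ 234 mm).
21 risers give 20 treads; going = 20 × 250 = 5000 mm.

5000 mm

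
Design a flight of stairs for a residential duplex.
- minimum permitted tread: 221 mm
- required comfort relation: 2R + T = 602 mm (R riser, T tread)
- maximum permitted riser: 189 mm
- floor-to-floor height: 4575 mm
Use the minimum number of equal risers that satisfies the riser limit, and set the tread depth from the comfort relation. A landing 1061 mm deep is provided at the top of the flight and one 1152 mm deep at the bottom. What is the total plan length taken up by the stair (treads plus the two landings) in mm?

At most 189 each: 4575/189 = 24.21, giving 25 risers.
Each riser is 4575/25 = 183 mm (≤ 189 mm).
From 2R + T = 602: T = 602 − 366 = 236 mm.
Going = (25 − 1) × 236 = 5664 mm.
Enclosure = 5664 + 1061 + 1152 = 7877 mm.

7877 mm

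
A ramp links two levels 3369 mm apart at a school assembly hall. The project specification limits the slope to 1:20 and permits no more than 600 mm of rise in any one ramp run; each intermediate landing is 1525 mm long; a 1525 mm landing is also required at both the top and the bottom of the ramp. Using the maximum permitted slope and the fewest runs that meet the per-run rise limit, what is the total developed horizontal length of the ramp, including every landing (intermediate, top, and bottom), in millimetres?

At most 600 each: 3369/600 = 5.62, giving 6 ramp runs. That means 5 intermediate landings.
Ramp run (horizontal) at 1:20: 3369 × 20 = 67380 mm.
Intermediate landings: 5 × 1525 = 7625 mm.
Top and bottom landings: 2 × 1525 = 3050 mm.
Total = 67380 + 7625 + 3050 = 78055 mm.

78055 mm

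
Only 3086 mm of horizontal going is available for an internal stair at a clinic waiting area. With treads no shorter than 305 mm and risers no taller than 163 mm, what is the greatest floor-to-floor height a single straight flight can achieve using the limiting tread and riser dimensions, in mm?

3086 / 305 = 10.12, so 10 treads fit.
Risers = treads + 1 = 11.
Maximum height = 11 × 163 = 1793 mm.

1793 mm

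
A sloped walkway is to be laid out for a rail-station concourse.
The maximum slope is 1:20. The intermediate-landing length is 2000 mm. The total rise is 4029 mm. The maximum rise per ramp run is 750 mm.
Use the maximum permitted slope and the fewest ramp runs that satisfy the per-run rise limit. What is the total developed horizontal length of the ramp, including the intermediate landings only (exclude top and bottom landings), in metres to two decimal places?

90.58 m

4029 / 750 = 5.372 → round up to 6 ramp runs. That means 5 intermediate landings.
Horizontal run for 4029 mm of rise at 1:20 is 4029 × 20 = 80580 mm.
Intermediate landings: 5 × 2000 = 10000 mm.
Developed length = 80580 + 10000 = 90580 mm.
= 90.58 m.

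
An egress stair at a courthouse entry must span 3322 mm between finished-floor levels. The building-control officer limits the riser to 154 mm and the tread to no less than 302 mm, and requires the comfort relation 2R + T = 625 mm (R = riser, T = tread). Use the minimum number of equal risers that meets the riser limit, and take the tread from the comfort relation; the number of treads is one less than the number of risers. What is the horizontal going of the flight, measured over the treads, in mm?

6783 mm

3322 / 154 = 21.571 → round up to 22 risers.
Each riser is 3322/22 = 151 mm (≤ 154 mm).
Tread T = 625 − 2 × 151 = 323 mm (≥ 302 mm).
Treads = 22 − 1 = 21; going = 21 × 323 = 6783 mm.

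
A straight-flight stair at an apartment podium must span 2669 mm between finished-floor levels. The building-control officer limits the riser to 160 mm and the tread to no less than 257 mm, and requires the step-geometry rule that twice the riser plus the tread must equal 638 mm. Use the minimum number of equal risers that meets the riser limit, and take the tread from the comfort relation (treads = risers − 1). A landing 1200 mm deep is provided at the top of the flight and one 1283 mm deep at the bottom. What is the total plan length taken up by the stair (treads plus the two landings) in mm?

At most 160 each: 2669/160 = 16.68, giving 17 risers.
Each riser is 2669/17 = 157 mm (≤ 160 mm).
Tread T = 638 − 2 × 157 = 324 mm (≥ 257 mm).
17 risers give 16 treads; going = 16 × 324 = 5184 mm.
Enclosure = 5184 + 1200 + 1283 = 7667 mm.

7667 mm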